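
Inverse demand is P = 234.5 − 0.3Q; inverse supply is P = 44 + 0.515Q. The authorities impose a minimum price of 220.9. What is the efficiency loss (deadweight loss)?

14465.41

Competitive equilibrium: 234.5 − 0.3Q = 44 + 0.515Q → Q* = 233.742331, P* = 164.377301.
At the floor P = 220.9, quantity demanded = (234.5 − 220.9)/0.3 = 45.333333.
Sellers' marginal cost at Q' = 45.333333: 44 + 0.515·45.333333 = 67.346666.
ΔQ = 233.742331 − 45.333333 = 188.408998; wedge = 220.9 − 67.346666 = 153.553334.
DWL = ½ × 188.408998 × 153.553334 = 14465.41.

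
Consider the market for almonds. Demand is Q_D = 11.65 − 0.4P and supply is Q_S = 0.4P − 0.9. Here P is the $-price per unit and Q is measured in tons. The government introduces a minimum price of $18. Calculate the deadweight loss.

In inverse form: demand P = 29.125 − 2.5Q, supply P = 2.25 + 2.5Q.
Competitive equilibrium: 29.125 − 2.5Q = 2.25 + 2.5Q → Q* = 5.375, P* = 15.6875.
At the floor P = 18, quantity demanded = (29.125 − 18)/2.5 = 4.45.
Sellers' marginal cost at Q' = 4.45: 2.25 + 2.5·4.45 = 13.375.
ΔQ = 5.375 − 4.45 = 0.925; wedge = 18 − 13.375 = 4.625.
Deadweight loss = ½ × 0.925 × 4.625 = $2.14.

$2.14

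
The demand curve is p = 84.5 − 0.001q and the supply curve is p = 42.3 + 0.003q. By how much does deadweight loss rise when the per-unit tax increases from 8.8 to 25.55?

71920.31

Competitive equilibrium: 84.5 − 0.001q = 42.3 + 0.003q → q* = 10550, p* = 73.95.
For a per-unit tax t: Δq = t/0.004, so DWL = ½·t·(t/0.004) = t²/0.008.
At t = 8.8: DWL = 9680. At t = 25.55: DWL = 81600.313.
Increase = 81600.313 − 9680 = 71920.31.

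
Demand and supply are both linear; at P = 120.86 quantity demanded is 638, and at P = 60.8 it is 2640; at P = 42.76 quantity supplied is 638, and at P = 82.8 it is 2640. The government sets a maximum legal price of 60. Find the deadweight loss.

Demand slope = (60.8 − 120.86)/(2640 − 638) = −0.03, so P = 140 − 0.03Q.
Supply slope = (82.8 − 42.76)/(2640 − 638) = 0.02, so P = 30 + 0.02Q.
Competitive equilibrium: 140 − 0.03Q = 30 + 0.02Q → Q* = 2200, P* = 74.
At the ceiling P = 60, quantity supplied = (60 − 30)/0.02 = 1500.
Willingness to pay at Q' = 1500: 140 − 0.03·1500 = 95.
ΔQ = 2200 − 1500 = 700; wedge = 95 − 60 = 35.
The triangle = ½ × 700 × 35 = 12250.

12250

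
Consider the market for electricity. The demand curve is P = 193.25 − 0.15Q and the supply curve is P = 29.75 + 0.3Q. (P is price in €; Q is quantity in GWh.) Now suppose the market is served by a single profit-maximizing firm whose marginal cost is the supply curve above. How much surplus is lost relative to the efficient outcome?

Competitive equilibrium: 193.25 − 0.15Q = 29.75 + 0.3Q → Q* = 363.3333, P* = 138.75.
Marginal revenue: MR = 193.25 − 0.3Q. Set MR = MC: 193.25 − 0.3Q = 29.75 + 0.3Q → Q_m = 272.5.
Price P_m = 193.25 − 0.15·272.5 = 152.375; MC(Q_m) = 29.75 + 0.3·272.5 = 111.5.
Competitive Q* = 363.3333, so ΔQ = 90.8333; wedge = 152.375 − 111.5 = 40.875.
The triangle = ½ × 90.8333 × 40.875 = €1856.41.

€1856.41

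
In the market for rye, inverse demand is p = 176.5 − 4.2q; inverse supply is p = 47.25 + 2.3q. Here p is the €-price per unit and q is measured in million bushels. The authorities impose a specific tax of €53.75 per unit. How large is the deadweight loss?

Competitive equilibrium: 176.5 − 4.2q = 47.25 + 2.3q → q* = 19.88462, p* = 92.98462.
With the tax, the buyer price exceeds the seller price by 53.75: (176.5 − 4.2q) − (47.25 + 2.3q) = 53.75 → q' = 11.61538.
Δq = 19.88462 − 11.61538 = 8.26924; the wedge equals the tax, 53.75.
DWL = ½ × 8.26924 × 53.75 = €222.24 million.

€222.24 million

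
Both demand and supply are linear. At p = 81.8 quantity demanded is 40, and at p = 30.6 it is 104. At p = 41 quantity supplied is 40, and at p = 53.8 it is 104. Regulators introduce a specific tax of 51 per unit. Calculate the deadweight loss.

Demand slope = (30.6 − 81.8)/(104 − 40) = −0.8, so p = 113.8 − 0.8q.
Supply slope = (53.8 − 41)/(104 − 40) = 0.2, so p = 33 + 0.2q.
Competitive equilibrium: 113.8 − 0.8q = 33 + 0.2q → q* = 80.8, p* = 49.16.
With the tax, the buyer price exceeds the seller price by 51: (113.8 − 0.8q) − (33 + 0.2q) = 51 → q' = 29.8.
Δq = 80.8 − 29.8 = 51; the wedge equals the tax, 51.
Deadweight loss = ½ × 51 × 51 = 1300.50.

1300.50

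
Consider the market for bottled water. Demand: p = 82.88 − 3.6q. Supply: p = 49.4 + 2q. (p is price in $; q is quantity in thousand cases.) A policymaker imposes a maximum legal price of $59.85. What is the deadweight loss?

Competitive equilibrium: 82.88 − 3.6q = 49.4 + 2q → q* = 5.9786, p* = 61.3571.
At the ceiling p = 59.85, quantity supplied = (59.85 − 49.4)/2 = 5.225.
Willingness to pay at q' = 5.225: 82.88 − 3.6·5.225 = 64.07.
Δq = 5.9786 − 5.225 = 0.7536; wedge = 64.07 − 59.85 = 4.22.
Deadweight loss = ½ × 0.7536 × 4.22 = $1.59 thousand.

$1.59 thousand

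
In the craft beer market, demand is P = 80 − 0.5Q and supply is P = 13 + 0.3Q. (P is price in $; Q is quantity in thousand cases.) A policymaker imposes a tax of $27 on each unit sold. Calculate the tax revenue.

Competitive equilibrium: 80 − 0.5Q = 13 + 0.3Q → Q* = 83.75, P* = 38.125.
With the tax, the buyer price exceeds the seller price by 27: (80 − 0.5Q) − (13 + 0.3Q) = 27 → Q' = 50.
Tax revenue = 27 × 50 = $1350 thousand.

$1350 thousand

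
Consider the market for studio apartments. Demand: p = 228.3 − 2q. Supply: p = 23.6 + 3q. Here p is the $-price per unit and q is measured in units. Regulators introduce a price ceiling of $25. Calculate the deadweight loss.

$4095.23

Competitive equilibrium: 228.3 − 2q = 23.6 + 3q → q* = 40.94, p* = 146.42.
At the ceiling p = 25, quantity supplied = (25 − 23.6)/3 = 0.46667.
Willingness to pay at q' = 0.46667: 228.3 − 2·0.46667 = 227.36666.
Δq = 40.94 − 0.46667 = 40.47333; wedge = 227.36666 − 25 = 202.36666.
DWL = ½ × 40.47333 × 202.36666 = $4095.23.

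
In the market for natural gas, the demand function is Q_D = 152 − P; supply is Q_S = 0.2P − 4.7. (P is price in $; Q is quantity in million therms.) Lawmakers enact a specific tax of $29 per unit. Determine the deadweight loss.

In inverse form: demand P = 152 − Q, supply P = 23.5 + 5Q.
Competitive equilibrium: 152 − Q = 23.5 + 5Q → Q* = 21.4167, P* = 130.5833.
With the tax, the buyer price exceeds the seller price by 29: (152 − Q) − (23.5 + 5Q) = 29 → Q' = 16.5833.
ΔQ = 21.4167 − 16.5833 = 4.8334; the wedge equals the tax, 29.
Deadweight loss = ½ × 4.8334 × 29 = $70.08 million.

$70.08 million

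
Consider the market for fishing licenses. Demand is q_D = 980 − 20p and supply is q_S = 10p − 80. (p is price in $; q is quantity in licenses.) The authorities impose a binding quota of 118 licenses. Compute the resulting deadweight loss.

In inverse form: demand p = 49 − 0.05q, supply p = 8 + 0.1q.
Competitive equilibrium: 49 − 0.05q = 8 + 0.1q → q* = 273.3333, p* = 35.3333.
At q = 118: demand price = 49 − 0.05·118 = 43.1; supply price = 8 + 0.1·118 = 19.8.
Δq = 273.3333 − 118 = 155.3333; wedge = 43.1 − 19.8 = 23.3.
Welfare loss = ½ × 155.3333 × 23.3 = $1809.63.

$1809.63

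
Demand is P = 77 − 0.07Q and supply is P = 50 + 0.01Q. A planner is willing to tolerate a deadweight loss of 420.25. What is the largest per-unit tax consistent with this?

Competitive equilibrium: 77 − 0.07Q = 50 + 0.01Q → Q* = 337.5, P* = 53.375.
A tax t gives ΔQ = t/0.08 and wedge t, so DWL = t²/0.16.
t²/0.16 = 420.25 → t² = 67.24 → t = 8.2.

8.2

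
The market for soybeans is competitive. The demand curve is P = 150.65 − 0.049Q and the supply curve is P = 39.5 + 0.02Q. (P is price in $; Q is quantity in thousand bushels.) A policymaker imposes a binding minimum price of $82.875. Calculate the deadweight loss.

Competitive equilibrium: 150.65 − 0.049Q = 39.5 + 0.02Q → Q* = 1610.8696, P* = 71.7174.
At the floor P = 82.875, quantity demanded = (150.65 − 82.875)/0.049 = 1383.1633.
Sellers' marginal cost at Q' = 1383.1633: 39.5 + 0.02·1383.1633 = 67.1633.
ΔQ = 1610.8696 − 1383.1633 = 227.7063; wedge = 82.875 − 67.1633 = 15.7117.
Welfare loss = ½ × 227.7063 × 15.7117 = $1788.83 thousand.

$1788.83 thousand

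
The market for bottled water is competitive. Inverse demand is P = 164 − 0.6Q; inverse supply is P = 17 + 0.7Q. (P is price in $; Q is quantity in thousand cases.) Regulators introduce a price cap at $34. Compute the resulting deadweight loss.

$5124.52 thousand

Competitive equilibrium: 164 − 0.6Q = 17 + 0.7Q → Q* = 113.0769, P* = 96.1538.
At the ceiling P = 34, quantity supplied = (34 − 17)/0.7 = 24.2857.
Willingness to pay at Q' = 24.2857: 164 − 0.6·24.2857 = 149.4286.
ΔQ = 113.0769 − 24.2857 = 88.7912; wedge = 149.4286 − 34 = 115.4286.
Deadweight loss = ½ × 88.7912 × 115.4286 = $5124.52 thousand.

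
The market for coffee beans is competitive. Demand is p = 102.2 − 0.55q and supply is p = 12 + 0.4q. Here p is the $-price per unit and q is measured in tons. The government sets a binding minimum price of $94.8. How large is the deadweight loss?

Competitive equilibrium: 102.2 − 0.55q = 12 + 0.4q → q* = 94.94737, p* = 49.97895.
At the floor p = 94.8, quantity demanded = (102.2 − 94.8)/0.55 = 13.45455.
Sellers' marginal cost at q' = 13.45455: 12 + 0.4·13.45455 = 17.38182.
Δq = 94.94737 − 13.45455 = 81.49282; wedge = 94.8 − 17.38182 = 77.41818.
Deadweight loss = ½ × 81.49282 × 77.41818 = $3154.51.

$3154.51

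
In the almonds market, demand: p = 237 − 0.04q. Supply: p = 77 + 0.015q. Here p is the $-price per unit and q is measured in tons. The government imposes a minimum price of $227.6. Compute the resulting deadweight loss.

$196645.96

Competitive equilibrium: 237 − 0.04q = 77 + 0.015q → q* = 2909.0909, p* = 120.6364.
At the floor p = 227.6, quantity demanded = (237 − 227.6)/0.04 = 235.
Sellers' marginal cost at q' = 235: 77 + 0.015·235 = 80.525.
Δq = 2909.0909 − 235 = 2674.0909; wedge = 227.6 − 80.525 = 147.075.
The triangle = ½ × 2674.0909 × 147.075 = $196645.96.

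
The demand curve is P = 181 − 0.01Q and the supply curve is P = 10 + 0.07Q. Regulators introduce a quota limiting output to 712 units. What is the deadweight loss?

Competitive equilibrium: 181 − 0.01Q = 10 + 0.07Q → Q* = 2137.5, P* = 159.625.
At Q = 712: demand price = 181 − 0.01·712 = 173.88; supply price = 10 + 0.07·712 = 59.84.
ΔQ = 2137.5 − 712 = 1425.5; wedge = 173.88 − 59.84 = 114.04.
Welfare loss = ½ × 1425.5 × 114.04 = 81282.01.

81282.01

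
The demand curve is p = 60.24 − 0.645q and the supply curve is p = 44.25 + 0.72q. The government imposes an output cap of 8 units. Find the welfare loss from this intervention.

9.42

Competitive equilibrium: 60.24 − 0.645q = 44.25 + 0.72q → q* = 11.7143, p* = 52.6843.
At q = 8: demand price = 60.24 − 0.645·8 = 55.08; supply price = 44.25 + 0.72·8 = 50.01.
Δq = 11.7143 − 8 = 3.7143; wedge = 55.08 − 50.01 = 5.07.
Deadweight loss = ½ × 3.7143 × 5.07 = 9.42.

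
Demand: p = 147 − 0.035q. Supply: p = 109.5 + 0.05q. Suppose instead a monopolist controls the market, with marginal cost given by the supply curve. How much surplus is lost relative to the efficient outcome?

Competitive equilibrium: 147 − 0.035q = 109.5 + 0.05q → q* = 441.1765, p* = 131.5588.
Marginal revenue: MR = 147 − 0.07q. Set MR = MC: 147 − 0.07q = 109.5 + 0.05q → q_m = 312.5.
Price p_m = 147 − 0.035·312.5 = 136.0625; MC(q_m) = 109.5 + 0.05·312.5 = 125.125.
Competitive q* = 441.1765, so Δq = 128.6765; wedge = 136.0625 − 125.125 = 10.9375.
Welfare loss = ½ × 128.6765 × 10.9375 = 703.70.

703.70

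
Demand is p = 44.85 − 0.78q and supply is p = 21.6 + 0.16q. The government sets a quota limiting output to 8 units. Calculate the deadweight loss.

Competitive equilibrium: 44.85 − 0.78q = 21.6 + 0.16q → q* = 24.734, p* = 25.5574.
At q = 8: demand price = 44.85 − 0.78·8 = 38.61; supply price = 21.6 + 0.16·8 = 22.88.
Δq = 24.734 − 8 = 16.734; wedge = 38.61 − 22.88 = 15.73.
Welfare loss = ½ × 16.734 × 15.73 = 131.61.

131.61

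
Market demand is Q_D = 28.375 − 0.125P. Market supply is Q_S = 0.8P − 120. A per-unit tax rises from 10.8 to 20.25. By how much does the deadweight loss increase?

15.86

In inverse form: demand P = 227 − 8Q, supply P = 150 + 1.25Q.
Competitive equilibrium: 227 − 8Q = 150 + 1.25Q → Q* = 8.3243, P* = 160.4054.
For a per-unit tax t: ΔQ = t/9.25, so DWL = ½·t·(t/9.25) = t²/18.5.
At t = 10.8: DWL = 6.305. At t = 20.25: DWL = 22.166.
Increase = 22.166 − 6.305 = 15.86.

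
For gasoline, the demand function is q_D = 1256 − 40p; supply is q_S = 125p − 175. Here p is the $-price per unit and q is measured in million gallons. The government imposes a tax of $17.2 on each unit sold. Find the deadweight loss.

$4482.42 million

In inverse form: demand p = 31.4 − 0.025q, supply p = 1.4 + 0.008q.
Competitive equilibrium: 31.4 − 0.025q = 1.4 + 0.008q → q* = 909.0909, p* = 8.6727.
With the tax, the buyer price exceeds the seller price by 17.2: (31.4 − 0.025q) − (1.4 + 0.008q) = 17.2 → q' = 387.8788.
Δq = 909.0909 − 387.8788 = 521.2121; the wedge equals the tax, 17.2.
Welfare loss = ½ × 521.2121 × 17.2 = $4482.42 million.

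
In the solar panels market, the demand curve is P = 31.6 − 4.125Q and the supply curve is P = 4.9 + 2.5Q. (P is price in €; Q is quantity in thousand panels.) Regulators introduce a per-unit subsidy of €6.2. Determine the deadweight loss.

€2.90 thousand

Competitive equilibrium: 31.6 − 4.125Q = 4.9 + 2.5Q → Q* = 4.0302, P* = 14.9755.
The subsidy lowers effective supply by 6.2: P = 2.5Q − 1.3.
New quantity: 31.6 − 4.125Q = 2.5Q − 1.3 → Q' = 4.966.
Overproduction ΔQ = 4.966 − 4.0302 = 0.9358; wedge = subsidy = 6.2.
DWL = ½ × 0.9358 × 6.2 = €2.90 thousand.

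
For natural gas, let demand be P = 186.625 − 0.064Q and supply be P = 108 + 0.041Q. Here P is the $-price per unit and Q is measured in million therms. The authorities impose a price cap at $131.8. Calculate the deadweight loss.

Competitive equilibrium: 186.625 − 0.064Q = 108 + 0.041Q → Q* = 748.8095, P* = 138.7012.
At the ceiling P = 131.8, quantity supplied = (131.8 − 108)/0.041 = 580.4878.
Willingness to pay at Q' = 580.4878: 186.625 − 0.064·580.4878 = 149.4738.
ΔQ = 748.8095 − 580.4878 = 168.3217; wedge = 149.4738 − 131.8 = 17.6738.
Deadweight loss = ½ × 168.3217 × 17.6738 = $1487.44 million.

$1487.44 million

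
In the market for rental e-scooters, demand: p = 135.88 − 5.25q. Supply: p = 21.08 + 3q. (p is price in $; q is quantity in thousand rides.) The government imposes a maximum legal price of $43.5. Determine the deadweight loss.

$171.18 thousand

Competitive equilibrium: 135.88 − 5.25q = 21.08 + 3q → q* = 13.9152, p* = 62.8255.
At the ceiling p = 43.5, quantity supplied = (43.5 − 21.08)/3 = 7.4733.
Willingness to pay at q' = 7.4733: 135.88 − 5.25·7.4733 = 96.6452.
Δq = 13.9152 − 7.4733 = 6.4419; wedge = 96.6452 − 43.5 = 53.1452.
Welfare loss = ½ × 6.4419 × 53.1452 = $171.18 thousand.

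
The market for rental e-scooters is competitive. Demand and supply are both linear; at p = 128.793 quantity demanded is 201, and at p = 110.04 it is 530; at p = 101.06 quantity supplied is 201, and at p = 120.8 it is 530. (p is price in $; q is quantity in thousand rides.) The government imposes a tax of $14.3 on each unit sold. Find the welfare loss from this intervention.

$873.89 thousand

Demand slope = (110.04 − 128.793)/(530 − 201) = −0.057, so p = 140.25 − 0.057q.
Supply slope = (120.8 − 101.06)/(530 − 201) = 0.06, so p = 89 + 0.06q.
Competitive equilibrium: 140.25 − 0.057q = 89 + 0.06q → q* = 438.0342, p* = 115.2821.
With the tax, the buyer price exceeds the seller price by 14.3: (140.25 − 0.057q) − (89 + 0.06q) = 14.3 → q' = 315.812.
Δq = 438.0342 − 315.812 = 122.2222; the wedge equals the tax, 14.3.
DWL = ½ × 122.2222 × 14.3 = $873.89 thousand.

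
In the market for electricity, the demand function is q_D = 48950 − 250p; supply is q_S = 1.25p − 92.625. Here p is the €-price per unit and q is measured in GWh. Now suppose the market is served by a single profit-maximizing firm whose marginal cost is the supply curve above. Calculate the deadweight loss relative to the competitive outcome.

In inverse form: demand p = 195.8 − 0.004q, supply p = 74.1 + 0.8q.
Competitive equilibrium: 195.8 − 0.004q = 74.1 + 0.8q → q* = 151.3682, p* = 195.1945.
Marginal revenue: MR = 195.8 − 0.008q. Set MR = MC: 195.8 − 0.008q = 74.1 + 0.8q → q_m = 150.6188.
Price p_m = 195.8 − 0.004·150.6188 = 195.1975; MC(q_m) = 74.1 + 0.8·150.6188 = 194.595.
Competitive q* = 151.3682, so Δq = 0.7494; wedge = 195.1975 − 194.595 = 0.6025.
Deadweight loss = ½ × 0.7494 × 0.6025 = €0.23.

€0.23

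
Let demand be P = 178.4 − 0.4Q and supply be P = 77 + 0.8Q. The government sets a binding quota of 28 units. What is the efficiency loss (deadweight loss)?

Competitive equilibrium: 178.4 − 0.4Q = 77 + 0.8Q → Q* = 84.5, P* = 144.6.
At Q = 28: demand price = 178.4 − 0.4·28 = 167.2; supply price = 77 + 0.8·28 = 99.4.
ΔQ = 84.5 − 28 = 56.5; wedge = 167.2 − 99.4 = 67.8.
The triangle = ½ × 56.5 × 67.8 = 1915.35.

1915.35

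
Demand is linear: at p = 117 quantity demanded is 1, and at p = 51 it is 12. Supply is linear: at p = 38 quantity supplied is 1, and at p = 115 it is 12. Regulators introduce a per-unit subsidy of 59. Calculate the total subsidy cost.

Demand slope = (51 − 117)/(12 − 1) = −6, so p = 123 − 6q.
Supply slope = (115 − 38)/(12 − 1) = 7, so p = 31 + 7q.
Competitive equilibrium: 123 − 6q = 31 + 7q → q* = 7.0769, p* = 80.5385.
The subsidy lowers effective supply by 59: p = 7q − 28.
New quantity: 123 − 6q = 7q − 28 → q' = 11.6154.
Total subsidy cost = 59 × 11.6154 = 685.31.

685.31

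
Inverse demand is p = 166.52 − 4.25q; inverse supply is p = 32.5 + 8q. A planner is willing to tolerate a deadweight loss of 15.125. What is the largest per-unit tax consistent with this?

19.25

Competitive equilibrium: 166.52 − 4.25q = 32.5 + 8q → q* = 10.9404, p* = 120.0233.
A tax t gives Δq = t/12.25 and wedge t, so DWL = t²/24.5.
t²/24.5 = 15.125 → t² = 370.5625 → t = 19.25.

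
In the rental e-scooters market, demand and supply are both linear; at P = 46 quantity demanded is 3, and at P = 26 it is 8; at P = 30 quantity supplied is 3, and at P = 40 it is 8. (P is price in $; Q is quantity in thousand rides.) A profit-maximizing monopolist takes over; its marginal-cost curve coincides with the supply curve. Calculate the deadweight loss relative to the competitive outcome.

$15.41 thousand

Demand slope = (26 − 46)/(8 − 3) = −4, so P = 58 − 4Q.
Supply slope = (40 − 30)/(8 − 3) = 2, so P = 24 + 2Q.
Competitive equilibrium: 58 − 4Q = 24 + 2Q → Q* = 5.6667, P* = 35.3333.
Marginal revenue: MR = 58 − 8Q. Set MR = MC: 58 − 8Q = 24 + 2Q → Q_m = 3.4.
Price P_m = 58 − 4·3.4 = 44.4; MC(Q_m) = 24 + 2·3.4 = 30.8.
Competitive Q* = 5.6667, so ΔQ = 2.2667; wedge = 44.4 − 30.8 = 13.6.
DWL = ½ × 2.2667 × 13.6 = $15.41 thousand.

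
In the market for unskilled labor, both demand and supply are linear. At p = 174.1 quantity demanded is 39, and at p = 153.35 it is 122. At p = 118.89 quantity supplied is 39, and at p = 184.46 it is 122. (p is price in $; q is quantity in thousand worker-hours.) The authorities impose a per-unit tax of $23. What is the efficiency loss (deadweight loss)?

Demand slope = (153.35 − 174.1)/(122 − 39) = −0.25, so p = 183.85 − 0.25q.
Supply slope = (184.46 − 118.89)/(122 − 39) = 0.79, so p = 88.08 + 0.79q.
Competitive equilibrium: 183.85 − 0.25q = 88.08 + 0.79q → q* = 92.0865, p* = 160.8284.
With the tax, the buyer price exceeds the seller price by 23: (183.85 − 0.25q) − (88.08 + 0.79q) = 23 → q' = 69.9712.
Δq = 92.0865 − 69.9712 = 22.1153; the wedge equals the tax, 23.
DWL = ½ × 22.1153 × 23 = $254.33 thousand.

$254.33 thousand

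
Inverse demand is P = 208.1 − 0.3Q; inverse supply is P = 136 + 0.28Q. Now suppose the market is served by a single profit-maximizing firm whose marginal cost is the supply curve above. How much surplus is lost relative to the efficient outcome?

520.82

Competitive equilibrium: 208.1 − 0.3Q = 136 + 0.28Q → Q* = 124.3103, P* = 170.8069.
Marginal revenue: MR = 208.1 − 0.6Q. Set MR = MC: 208.1 − 0.6Q = 136 + 0.28Q → Q_m = 81.9318.
Price P_m = 208.1 − 0.3·81.9318 = 183.5205; MC(Q_m) = 136 + 0.28·81.9318 = 158.9409.
Competitive Q* = 124.3103, so ΔQ = 42.3785; wedge = 183.5205 − 158.9409 = 24.5796.
DWL = ½ × 42.3785 × 24.5796 = 520.82.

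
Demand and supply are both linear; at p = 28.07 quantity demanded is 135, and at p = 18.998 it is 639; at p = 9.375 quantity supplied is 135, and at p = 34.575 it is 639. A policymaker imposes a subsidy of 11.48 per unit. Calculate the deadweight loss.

969.05

Demand slope = (18.998 − 28.07)/(639 − 135) = −0.018, so p = 30.5 − 0.018q.
Supply slope = (34.575 − 9.375)/(639 − 135) = 0.05, so p = 2.625 + 0.05q.
Competitive equilibrium: 30.5 − 0.018q = 2.625 + 0.05q → q* = 409.9265, p* = 23.1213.
The subsidy lowers effective supply by 11.48: p = 0.05q − 8.855.
New quantity: 30.5 − 0.018q = 0.05q − 8.855 → q' = 578.75.
Overproduction Δq = 578.75 − 409.9265 = 168.8235; wedge = subsidy = 11.48.
The triangle = ½ × 168.8235 × 11.48 = 969.05.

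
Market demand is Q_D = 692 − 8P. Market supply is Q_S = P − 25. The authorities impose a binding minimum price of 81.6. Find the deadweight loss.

134.56

In inverse form: demand P = 86.5 − 0.125Q, supply P = 25 + Q.
Competitive equilibrium: 86.5 − 0.125Q = 25 + Q → Q* = 54.6667, P* = 79.6667.
At the floor P = 81.6, quantity demanded = (86.5 − 81.6)/0.125 = 39.2.
Sellers' marginal cost at Q' = 39.2: 25 + 1·39.2 = 64.2.
ΔQ = 54.6667 − 39.2 = 15.4667; wedge = 81.6 − 64.2 = 17.4.
Welfare loss = ½ × 15.4667 × 17.4 = 134.56.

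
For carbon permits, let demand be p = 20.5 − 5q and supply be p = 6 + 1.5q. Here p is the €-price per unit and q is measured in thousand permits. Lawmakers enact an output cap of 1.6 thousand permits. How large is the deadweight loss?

€1.29 thousand

Competitive equilibrium: 20.5 − 5q = 6 + 1.5q → q* = 2.2308, p* = 9.3462.
At q = 1.6: demand price = 20.5 − 5·1.6 = 12.5; supply price = 6 + 1.5·1.6 = 8.4.
Δq = 2.2308 − 1.6 = 0.6308; wedge = 12.5 − 8.4 = 4.1.
The triangle = ½ × 0.6308 × 4.1 = €1.29 thousand.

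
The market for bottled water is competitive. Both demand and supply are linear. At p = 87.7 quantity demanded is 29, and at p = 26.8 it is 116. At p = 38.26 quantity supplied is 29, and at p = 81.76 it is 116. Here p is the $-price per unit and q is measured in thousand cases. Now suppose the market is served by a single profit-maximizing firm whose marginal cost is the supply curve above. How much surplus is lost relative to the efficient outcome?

$401.34 thousand

Demand slope = (26.8 − 87.7)/(116 − 29) = −0.7, so p = 108 − 0.7q.
Supply slope = (81.76 − 38.26)/(116 − 29) = 0.5, so p = 23.76 + 0.5q.
Competitive equilibrium: 108 − 0.7q = 23.76 + 0.5q → q* = 70.2, p* = 58.86.
Marginal revenue: MR = 108 − 1.4q. Set MR = MC: 108 − 1.4q = 23.76 + 0.5q → q_m = 44.3368.
Price p_m = 108 − 0.7·44.3368 = 76.9642; MC(q_m) = 23.76 + 0.5·44.3368 = 45.9284.
Competitive q* = 70.2, so Δq = 25.8632; wedge = 76.9642 − 45.9284 = 31.0358.
Welfare loss = ½ × 25.8632 × 31.0358 = $401.34 thousand.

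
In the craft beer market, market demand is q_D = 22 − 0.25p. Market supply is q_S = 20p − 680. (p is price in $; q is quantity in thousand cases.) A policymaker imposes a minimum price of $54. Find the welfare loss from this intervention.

$47.31 thousand

In inverse form: demand p = 88 − 4q, supply p = 34 + 0.05q.
Competitive equilibrium: 88 − 4q = 34 + 0.05q → q* = 13.3333, p* = 34.6667.
At the floor p = 54, quantity demanded = (88 − 54)/4 = 8.5.
Sellers' marginal cost at q' = 8.5: 34 + 0.05·8.5 = 34.425.
Δq = 13.3333 − 8.5 = 4.8333; wedge = 54 − 34.425 = 19.575.
DWL = ½ × 4.8333 × 19.575 = $47.31 thousand.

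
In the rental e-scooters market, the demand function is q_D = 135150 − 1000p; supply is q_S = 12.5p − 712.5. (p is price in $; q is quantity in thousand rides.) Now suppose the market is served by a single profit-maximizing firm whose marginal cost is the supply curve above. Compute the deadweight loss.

In inverse form: demand p = 135.15 − 0.001q, supply p = 57 + 0.08q.
Competitive equilibrium: 135.15 − 0.001q = 57 + 0.08q → q* = 964.8148, p* = 134.1852.
Marginal revenue: MR = 135.15 − 0.002q. Set MR = MC: 135.15 − 0.002q = 57 + 0.08q → q_m = 953.0488.
Price p_m = 135.15 − 0.001·953.0488 = 134.197; MC(q_m) = 57 + 0.08·953.0488 = 133.2439.
Competitive q* = 964.8148, so Δq = 11.766; wedge = 134.197 − 133.2439 = 0.9531.
Deadweight loss = ½ × 11.766 × 0.9531 = $5.61 thousand.

$5.61 thousand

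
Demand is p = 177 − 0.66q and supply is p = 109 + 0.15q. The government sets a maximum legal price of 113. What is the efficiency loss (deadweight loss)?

Competitive equilibrium: 177 − 0.66q = 109 + 0.15q → q* = 83.9506, p* = 121.5926.
At the ceiling p = 113, quantity supplied = (113 − 109)/0.15 = 26.6667.
Willingness to pay at q' = 26.6667: 177 − 0.66·26.6667 = 159.4.
Δq = 83.9506 − 26.6667 = 57.2839; wedge = 159.4 − 113 = 46.4.
Deadweight loss = ½ × 57.2839 × 46.4 = 1328.99.

1328.99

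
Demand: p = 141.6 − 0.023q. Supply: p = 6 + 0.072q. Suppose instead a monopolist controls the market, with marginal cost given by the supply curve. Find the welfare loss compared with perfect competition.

3676.69

Competitive equilibrium: 141.6 − 0.023q = 6 + 0.072q → q* = 1427.3684, p* = 108.7705.
Marginal revenue: MR = 141.6 − 0.046q. Set MR = MC: 141.6 − 0.046q = 6 + 0.072q → q_m = 1149.1525.
Price p_m = 141.6 − 0.023·1149.1525 = 115.1695; MC(q_m) = 6 + 0.072·1149.1525 = 88.739.
Competitive q* = 1427.3684, so Δq = 278.2159; wedge = 115.1695 − 88.739 = 26.4305.
DWL = ½ × 278.2159 × 26.4305 = 3676.69.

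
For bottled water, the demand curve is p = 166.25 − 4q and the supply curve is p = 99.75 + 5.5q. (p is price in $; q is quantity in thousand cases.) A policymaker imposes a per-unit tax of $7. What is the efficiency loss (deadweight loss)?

$2.58 thousand

Competitive equilibrium: 166.25 − 4q = 99.75 + 5.5q → q* = 7, p* = 138.25.
With the tax, the buyer price exceeds the seller price by 7: (166.25 − 4q) − (99.75 + 5.5q) = 7 → q' = 6.2632.
Δq = 7 − 6.2632 = 0.7368; the wedge equals the tax, 7.
The triangle = ½ × 0.7368 × 7 = $2.58 thousand.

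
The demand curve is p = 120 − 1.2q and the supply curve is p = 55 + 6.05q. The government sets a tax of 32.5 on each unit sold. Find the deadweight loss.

72.84

Competitive equilibrium: 120 − 1.2q = 55 + 6.05q → q* = 8.9655, p* = 109.2414.
With the tax, the buyer price exceeds the seller price by 32.5: (120 − 1.2q) − (55 + 6.05q) = 32.5 → q' = 4.4828.
Δq = 8.9655 − 4.4828 = 4.4827; the wedge equals the tax, 32.5.
Deadweight loss = ½ × 4.4827 × 32.5 = 72.84.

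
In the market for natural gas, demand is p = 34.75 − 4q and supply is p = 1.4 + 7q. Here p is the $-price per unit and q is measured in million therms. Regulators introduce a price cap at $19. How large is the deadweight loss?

Competitive equilibrium: 34.75 − 4q = 1.4 + 7q → q* = 3.0318, p* = 22.6227.
At the ceiling p = 19, quantity supplied = (19 − 1.4)/7 = 2.5143.
Willingness to pay at q' = 2.5143: 34.75 − 4·2.5143 = 24.6928.
Δq = 3.0318 − 2.5143 = 0.5175; wedge = 24.6928 − 19 = 5.6928.
The triangle = ½ × 0.5175 × 5.6928 = $1.47 million.

$1.47 million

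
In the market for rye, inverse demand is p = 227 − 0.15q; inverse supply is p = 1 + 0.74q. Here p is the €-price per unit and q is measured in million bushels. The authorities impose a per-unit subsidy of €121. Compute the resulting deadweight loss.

Competitive equilibrium: 227 − 0.15q = 1 + 0.74q → q* = 253.9326, p* = 188.9101.
The subsidy lowers effective supply by 121: p = 0.74q − 120.
New quantity: 227 − 0.15q = 0.74q − 120 → q' = 389.8876.
Overproduction Δq = 389.8876 − 253.9326 = 135.955; wedge = subsidy = 121.
Deadweight loss = ½ × 135.955 × 121 = €8225.28 million.

€8225.28 million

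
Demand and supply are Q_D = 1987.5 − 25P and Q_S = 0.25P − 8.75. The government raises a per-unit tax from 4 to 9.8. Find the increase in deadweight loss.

9.91

In inverse form: demand P = 79.5 − 0.04Q, supply P = 35 + 4Q.
Competitive equilibrium: 79.5 − 0.04Q = 35 + 4Q → Q* = 11.0149, P* = 79.0594.
For a per-unit tax t: ΔQ = t/4.04, so DWL = ½·t·(t/4.04) = t²/8.08.
At t = 4: DWL = 1.98. At t = 9.8: DWL = 11.886.
Increase = 11.886 − 1.98 = 9.91.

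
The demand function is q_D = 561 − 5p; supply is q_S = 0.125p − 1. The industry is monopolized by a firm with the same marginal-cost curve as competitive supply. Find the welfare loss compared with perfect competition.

0.38

In inverse form: demand p = 112.2 − 0.2q, supply p = 8 + 8q.
Competitive equilibrium: 112.2 − 0.2q = 8 + 8q → q* = 12.7073, p* = 109.6585.
Marginal revenue: MR = 112.2 − 0.4q. Set MR = MC: 112.2 − 0.4q = 8 + 8q → q_m = 12.4048.
Price p_m = 112.2 − 0.2·12.4048 = 109.719; MC(q_m) = 8 + 8·12.4048 = 107.2384.
Competitive q* = 12.7073, so Δq = 0.3025; wedge = 109.719 − 107.2384 = 2.4806.
Welfare loss = ½ × 0.3025 × 2.4806 = 0.38.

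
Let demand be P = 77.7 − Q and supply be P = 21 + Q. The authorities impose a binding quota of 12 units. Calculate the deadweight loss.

267.32

Competitive equilibrium: 77.7 − Q = 21 + Q → Q* = 28.35, P* = 49.35.
At Q = 12: demand price = 77.7 − 1·12 = 65.7; supply price = 21 + 1·12 = 33.
ΔQ = 28.35 − 12 = 16.35; wedge = 65.7 − 33 = 32.7.
The triangle = ½ × 16.35 × 32.7 = 267.32.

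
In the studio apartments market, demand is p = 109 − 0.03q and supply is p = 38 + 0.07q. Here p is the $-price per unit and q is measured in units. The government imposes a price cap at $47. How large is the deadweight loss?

Competitive equilibrium: 109 − 0.03q = 38 + 0.07q → q* = 710, p* = 87.7.
At the ceiling p = 47, quantity supplied = (47 − 38)/0.07 = 128.57143.
Willingness to pay at q' = 128.57143: 109 − 0.03·128.57143 = 105.14286.
Δq = 710 − 128.57143 = 581.42857; wedge = 105.14286 − 47 = 58.14286.
Welfare loss = ½ × 581.42857 × 58.14286 = $16902.96.

$16902.96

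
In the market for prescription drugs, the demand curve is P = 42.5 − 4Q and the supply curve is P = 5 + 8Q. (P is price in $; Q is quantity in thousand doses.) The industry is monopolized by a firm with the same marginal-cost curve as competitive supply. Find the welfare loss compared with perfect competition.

$3.66 thousand

Competitive equilibrium: 42.5 − 4Q = 5 + 8Q → Q* = 3.125, P* = 30.
Marginal revenue: MR = 42.5 − 8Q. Set MR = MC: 42.5 − 8Q = 5 + 8Q → Q_m = 2.3438.
Price P_m = 42.5 − 4·2.3438 = 33.1248; MC(Q_m) = 5 + 8·2.3438 = 23.7504.
Competitive Q* = 3.125, so ΔQ = 0.7812; wedge = 33.1248 − 23.7504 = 9.3744.
Deadweight loss = ½ × 0.7812 × 9.3744 = $3.66 thousand.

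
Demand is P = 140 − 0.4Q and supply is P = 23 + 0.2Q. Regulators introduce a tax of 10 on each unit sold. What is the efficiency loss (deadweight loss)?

Competitive equilibrium: 140 − 0.4Q = 23 + 0.2Q → Q* = 195, P* = 62.
With the tax, the buyer price exceeds the seller price by 10: (140 − 0.4Q) − (23 + 0.2Q) = 10 → Q' = 178.3333.
ΔQ = 195 − 178.3333 = 16.6667; the wedge equals the tax, 10.
The triangle = ½ × 16.6667 × 10 = 83.33.

83.33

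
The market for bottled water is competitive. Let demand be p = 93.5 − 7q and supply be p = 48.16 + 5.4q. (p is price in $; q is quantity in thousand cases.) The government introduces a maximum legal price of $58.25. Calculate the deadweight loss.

$19.82 thousand

Competitive equilibrium: 93.5 − 7q = 48.16 + 5.4q → q* = 3.6565, p* = 67.9048.
At the ceiling p = 58.25, quantity supplied = (58.25 − 48.16)/5.4 = 1.8685.
Willingness to pay at q' = 1.8685: 93.5 − 7·1.8685 = 80.4205.
Δq = 3.6565 − 1.8685 = 1.788; wedge = 80.4205 − 58.25 = 22.1705.
Welfare loss = ½ × 1.788 × 22.1705 = $19.82 thousand.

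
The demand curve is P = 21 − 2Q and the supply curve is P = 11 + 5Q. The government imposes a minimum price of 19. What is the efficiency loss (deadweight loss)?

0.64

Competitive equilibrium: 21 − 2Q = 11 + 5Q → Q* = 1.4286, P* = 18.1429.
At the floor P = 19, quantity demanded = (21 − 19)/2 = 1.
Sellers' marginal cost at Q' = 1: 11 + 5·1 = 16.
ΔQ = 1.4286 − 1 = 0.4286; wedge = 19 − 16 = 3.
DWL = ½ × 0.4286 × 3 = 0.64.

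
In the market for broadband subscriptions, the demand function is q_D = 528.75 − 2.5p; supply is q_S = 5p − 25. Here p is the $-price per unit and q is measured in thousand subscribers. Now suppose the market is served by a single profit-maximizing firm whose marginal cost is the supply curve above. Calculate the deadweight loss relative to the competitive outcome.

$5685.63 thousand

In inverse form: demand p = 211.5 − 0.4q, supply p = 5 + 0.2q.
Competitive equilibrium: 211.5 − 0.4q = 5 + 0.2q → q* = 344.1667, p* = 73.8333.
Marginal revenue: MR = 211.5 − 0.8q. Set MR = MC: 211.5 − 0.8q = 5 + 0.2q → q_m = 206.5.
Price p_m = 211.5 − 0.4·206.5 = 128.9; MC(q_m) = 5 + 0.2·206.5 = 46.3.
Competitive q* = 344.1667, so Δq = 137.6667; wedge = 128.9 − 46.3 = 82.6.
Deadweight loss = ½ × 137.6667 × 82.6 = $5685.63 thousand.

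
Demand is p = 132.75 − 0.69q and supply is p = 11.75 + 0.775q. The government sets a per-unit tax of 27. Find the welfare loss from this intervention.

Competitive equilibrium: 132.75 − 0.69q = 11.75 + 0.775q → q* = 82.5939, p* = 75.7602.
With the tax, the buyer price exceeds the seller price by 27: (132.75 − 0.69q) − (11.75 + 0.775q) = 27 → q' = 64.1638.
Δq = 82.5939 − 64.1638 = 18.4301; the wedge equals the tax, 27.
DWL = ½ × 18.4301 × 27 = 248.81.

248.81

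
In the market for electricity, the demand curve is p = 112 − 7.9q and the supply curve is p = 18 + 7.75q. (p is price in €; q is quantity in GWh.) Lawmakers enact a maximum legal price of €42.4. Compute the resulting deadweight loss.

Competitive equilibrium: 112 − 7.9q = 18 + 7.75q → q* = 6.0064, p* = 64.5495.
At the ceiling p = 42.4, quantity supplied = (42.4 − 18)/7.75 = 3.1484.
Willingness to pay at q' = 3.1484: 112 − 7.9·3.1484 = 87.1276.
Δq = 6.0064 − 3.1484 = 2.858; wedge = 87.1276 − 42.4 = 44.7276.
Welfare loss = ½ × 2.858 × 44.7276 = €63.92.

€63.92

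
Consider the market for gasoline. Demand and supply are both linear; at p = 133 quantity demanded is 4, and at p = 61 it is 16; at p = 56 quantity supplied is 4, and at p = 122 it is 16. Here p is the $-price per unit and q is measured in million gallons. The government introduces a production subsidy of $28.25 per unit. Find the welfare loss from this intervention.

$34.70 million

Demand slope = (61 − 133)/(16 − 4) = −6, so p = 157 − 6q.
Supply slope = (122 − 56)/(16 − 4) = 5.5, so p = 34 + 5.5q.
Competitive equilibrium: 157 − 6q = 34 + 5.5q → q* = 10.6957, p* = 92.8261.
The subsidy lowers effective supply by 28.25: p = 5.75 + 5.5q.
New quantity: 157 − 6q = 5.75 + 5.5q → q' = 13.1522.
Overproduction Δq = 13.1522 − 10.6957 = 2.4565; wedge = subsidy = 28.25.
Welfare loss = ½ × 2.4565 × 28.25 = $34.70 million.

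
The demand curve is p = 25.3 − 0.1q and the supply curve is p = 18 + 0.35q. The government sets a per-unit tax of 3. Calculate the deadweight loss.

Competitive equilibrium: 25.3 − 0.1q = 18 + 0.35q → q* = 16.2222, p* = 23.6778.
With the tax, the buyer price exceeds the seller price by 3: (25.3 − 0.1q) − (18 + 0.35q) = 3 → q' = 9.5556.
Δq = 16.2222 − 9.5556 = 6.6666; the wedge equals the tax, 3.
The triangle = ½ × 6.6666 × 3 = 10.

10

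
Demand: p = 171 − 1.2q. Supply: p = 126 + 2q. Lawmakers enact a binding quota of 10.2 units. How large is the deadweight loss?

23.87

Competitive equilibrium: 171 − 1.2q = 126 + 2q → q* = 14.0625, p* = 154.125.
At q = 10.2: demand price = 171 − 1.2·10.2 = 158.76; supply price = 126 + 2·10.2 = 146.4.
Δq = 14.0625 − 10.2 = 3.8625; wedge = 158.76 − 146.4 = 12.36.
DWL = ½ × 3.8625 × 12.36 = 23.87.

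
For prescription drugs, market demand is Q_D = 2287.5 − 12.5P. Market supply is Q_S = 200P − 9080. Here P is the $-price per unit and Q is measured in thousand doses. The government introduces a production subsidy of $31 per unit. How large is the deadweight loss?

$5652.94 thousand

In inverse form: demand P = 183 − 0.08Q, supply P = 45.4 + 0.005Q.
Competitive equilibrium: 183 − 0.08Q = 45.4 + 0.005Q → Q* = 1618.8235, P* = 53.4941.
The subsidy lowers effective supply by 31: P = 14.4 + 0.005Q.
New quantity: 183 − 0.08Q = 14.4 + 0.005Q → Q' = 1983.5294.
Overproduction ΔQ = 1983.5294 − 1618.8235 = 364.7059; wedge = subsidy = 31.
DWL = ½ × 364.7059 × 31 = $5652.94 thousand.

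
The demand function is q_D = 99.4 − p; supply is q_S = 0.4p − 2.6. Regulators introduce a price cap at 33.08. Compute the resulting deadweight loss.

443.02

In inverse form: demand p = 99.4 − q, supply p = 6.5 + 2.5q.
Competitive equilibrium: 99.4 − q = 6.5 + 2.5q → q* = 26.5429, p* = 72.8571.
At the ceiling p = 33.08, quantity supplied = (33.08 − 6.5)/2.5 = 10.632.
Willingness to pay at q' = 10.632: 99.4 − 1·10.632 = 88.768.
Δq = 26.5429 − 10.632 = 15.9109; wedge = 88.768 − 33.08 = 55.688.
DWL = ½ × 15.9109 × 55.688 = 443.02.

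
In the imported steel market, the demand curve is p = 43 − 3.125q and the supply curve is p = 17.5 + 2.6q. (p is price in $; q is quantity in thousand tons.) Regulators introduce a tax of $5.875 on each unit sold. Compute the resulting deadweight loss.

Competitive equilibrium: 43 − 3.125q = 17.5 + 2.6q → q* = 4.4541, p* = 29.0808.
With the tax, the buyer price exceeds the seller price by 5.875: (43 − 3.125q) − (17.5 + 2.6q) = 5.875 → q' = 3.4279.
Δq = 4.4541 − 3.4279 = 1.0262; the wedge equals the tax, 5.875.
Welfare loss = ½ × 1.0262 × 5.875 = $3.01 thousand.

$3.01 thousand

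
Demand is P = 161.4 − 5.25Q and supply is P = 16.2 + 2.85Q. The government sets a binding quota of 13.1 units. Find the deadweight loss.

94.32

Competitive equilibrium: 161.4 − 5.25Q = 16.2 + 2.85Q → Q* = 17.9259, P* = 67.2889.
At Q = 13.1: demand price = 161.4 − 5.25·13.1 = 92.625; supply price = 16.2 + 2.85·13.1 = 53.535.
ΔQ = 17.9259 − 13.1 = 4.8259; wedge = 92.625 − 53.535 = 39.09.
Deadweight loss = ½ × 4.8259 × 39.09 = 94.32.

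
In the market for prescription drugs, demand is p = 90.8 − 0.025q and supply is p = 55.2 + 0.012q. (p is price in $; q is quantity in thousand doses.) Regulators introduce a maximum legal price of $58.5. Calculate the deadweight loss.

Competitive equilibrium: 90.8 − 0.025q = 55.2 + 0.012q → q* = 962.1622, p* = 66.7459.
At the ceiling p = 58.5, quantity supplied = (58.5 − 55.2)/0.012 = 275.
Willingness to pay at q' = 275: 90.8 − 0.025·275 = 83.925.
Δq = 962.1622 − 275 = 687.1622; wedge = 83.925 − 58.5 = 25.425.
Welfare loss = ½ × 687.1622 × 25.425 = $8735.55 thousand.

$8735.55 thousand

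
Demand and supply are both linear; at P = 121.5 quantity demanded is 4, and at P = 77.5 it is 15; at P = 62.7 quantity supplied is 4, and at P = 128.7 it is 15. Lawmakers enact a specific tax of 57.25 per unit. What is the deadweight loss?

163.88

Demand slope = (77.5 − 121.5)/(15 − 4) = −4, so P = 137.5 − 4Q.
Supply slope = (128.7 − 62.7)/(15 − 4) = 6, so P = 38.7 + 6Q.
Competitive equilibrium: 137.5 − 4Q = 38.7 + 6Q → Q* = 9.88, P* = 97.98.
With the tax, the buyer price exceeds the seller price by 57.25: (137.5 − 4Q) − (38.7 + 6Q) = 57.25 → Q' = 4.155.
ΔQ = 9.88 − 4.155 = 5.725; the wedge equals the tax, 57.25.
Deadweight loss = ½ × 5.725 × 57.25 = 163.88.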